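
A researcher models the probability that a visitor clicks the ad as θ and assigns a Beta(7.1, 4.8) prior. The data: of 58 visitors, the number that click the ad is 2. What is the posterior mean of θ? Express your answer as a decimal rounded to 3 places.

Observing 2 successes and 56 failures updates Beta(7.1, 4.8) by adding the success and failure counts to the two shape parameters: α = 7.1+2 = 9.1, β = 4.8+56 = 60.8.
E[θ | data] = 9.1/(9.1+60.8) = 0.130.

Posterior mean ≈ 0.130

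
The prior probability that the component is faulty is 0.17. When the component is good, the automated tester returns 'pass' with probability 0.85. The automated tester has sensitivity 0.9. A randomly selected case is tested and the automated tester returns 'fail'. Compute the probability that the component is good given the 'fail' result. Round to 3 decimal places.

Let H be the event that the component is faulty. P(H) = 0.17, so P(¬H) = 0.83. With E the 'fail' result, P(E|H) = 0.9 and P(E|¬H) = 0.15.
P(E) = 0.9·0.17 + 0.15·0.83 = 0.15300 + 0.12450 = 0.27750.
By Bayes' theorem, P(H|E) = 0.15300 / 0.27750 = 0.551. Hence P(¬H|E) = 1 − 0.551 = 0.449.

P(¬H | E) ≈ 0.449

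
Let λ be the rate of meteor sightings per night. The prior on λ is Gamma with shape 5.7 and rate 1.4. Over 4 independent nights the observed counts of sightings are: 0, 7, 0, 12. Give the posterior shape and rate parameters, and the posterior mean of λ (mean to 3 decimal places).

Posterior: Gamma(shape=24.7, rate=5.4); mean ≈ 4.574

The Poisson likelihood adds the total count to the shape and the number of exposure periods to the rate. Here ∑xᵢ = 19 and n = 4, so shape 5.7→24.7 and rate 1.4→5.4.
Posterior mean = shape/rate = 24.7/5.4 = 4.574.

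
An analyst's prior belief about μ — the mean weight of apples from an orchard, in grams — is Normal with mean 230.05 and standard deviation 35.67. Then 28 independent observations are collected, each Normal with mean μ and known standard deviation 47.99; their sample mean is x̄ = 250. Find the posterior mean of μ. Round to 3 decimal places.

Posterior mean ≈ 248.789

With known σ, the Normal prior is conjugate. Weight on the data is w = (n/σ²)/(n/σ² + 1/τ₀²) = 0.0121578/(0.0121578+0.00078595) = 0.93928.
Posterior mean = w·x̄ + (1−w)·μ₀ = 0.93928·250 + 0.060720·230.05 = 248.789.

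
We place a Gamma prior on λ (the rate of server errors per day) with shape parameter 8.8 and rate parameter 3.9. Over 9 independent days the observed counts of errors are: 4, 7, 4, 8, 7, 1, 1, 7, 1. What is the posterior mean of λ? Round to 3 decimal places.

Total count ∑xᵢ = 40 over n = 9 days.
Gamma is conjugate to the Poisson likelihood: posterior is Gamma(shape = 8.8+40 = 48.8, rate = 3.9+9 = 12.9).
Posterior mean = shape/rate = 48.8/12.9 = 3.783.

Posterior mean ≈ 3.783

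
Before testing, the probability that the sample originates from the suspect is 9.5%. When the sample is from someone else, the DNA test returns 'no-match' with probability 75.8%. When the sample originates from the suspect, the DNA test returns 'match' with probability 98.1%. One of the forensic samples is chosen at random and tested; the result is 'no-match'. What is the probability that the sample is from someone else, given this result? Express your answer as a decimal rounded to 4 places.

P(¬H | E) ≈ 0.9974

Write H for 'the sample originates from the suspect'. Prior odds H:¬H = 0.095/0.905 = 0.10497. For the 'no-match' outcome, the likelihood ratio is 0.019/0.758 = 0.025066.
Posterior odds = 0.10497 × 0.025066 = 0.0026312, so P(H|E) = 0.0026312/(1+0.0026312) = 0.0026. Then P(¬H|E) = 1 − 0.0026 = 0.9974.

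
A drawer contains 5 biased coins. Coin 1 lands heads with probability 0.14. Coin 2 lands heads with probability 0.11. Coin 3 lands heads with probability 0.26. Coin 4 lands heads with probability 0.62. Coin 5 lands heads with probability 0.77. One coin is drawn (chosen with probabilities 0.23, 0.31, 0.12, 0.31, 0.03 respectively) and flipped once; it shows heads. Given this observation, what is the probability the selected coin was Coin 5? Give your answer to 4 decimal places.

P(heads|C1) = 0.14; P(heads|C2) = 0.11; P(heads|C3) = 0.26; P(heads|C4) = 0.62; P(heads|C5) = 0.77.
Prior × likelihood for each source: 0.23·0.14=0.03220, 0.31·0.11=0.03410, 0.12·0.26=0.03120, 0.31·0.62=0.1922, 0.03·0.77=0.02310. Summing gives P(heads) = 0.31280.
P(Coin 5 | heads) = 0.02310 / 0.31280 = 0.0738.

Posterior probability ≈ 0.0738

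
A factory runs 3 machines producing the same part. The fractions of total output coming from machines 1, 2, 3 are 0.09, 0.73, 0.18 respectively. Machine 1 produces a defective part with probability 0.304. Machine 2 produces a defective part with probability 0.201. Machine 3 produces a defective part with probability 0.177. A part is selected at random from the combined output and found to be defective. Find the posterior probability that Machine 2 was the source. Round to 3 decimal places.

P(defective|M1) = 0.304; P(defective|M2) = 0.201; P(defective|M3) = 0.177.
Prior × likelihood for each source: 0.09·0.304=0.02736, 0.73·0.201=0.1467, 0.18·0.177=0.03186. Summing gives P(defective) = 0.20595.
P(Machine 2 | defective) = 0.1467 / 0.20595 = 0.712.

Posterior probability ≈ 0.712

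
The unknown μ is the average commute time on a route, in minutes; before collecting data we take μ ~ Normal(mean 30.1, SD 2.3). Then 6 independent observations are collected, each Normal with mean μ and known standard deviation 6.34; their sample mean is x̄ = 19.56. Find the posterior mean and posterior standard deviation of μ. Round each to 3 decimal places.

Posterior mean ≈ 25.449; posterior SD ≈ 1.719

Prior precision 1/τ₀² = 1/2.3² = 0.189036; data precision n/σ² = 6/6.34² = 0.149270.
Posterior precision = 0.189036 + 0.149270 = 0.338306, giving posterior SD = 1/√0.338306 = 1.719.
Posterior mean = (0.189036·30.1 + 0.149270·19.56) / 0.338306 = 25.449.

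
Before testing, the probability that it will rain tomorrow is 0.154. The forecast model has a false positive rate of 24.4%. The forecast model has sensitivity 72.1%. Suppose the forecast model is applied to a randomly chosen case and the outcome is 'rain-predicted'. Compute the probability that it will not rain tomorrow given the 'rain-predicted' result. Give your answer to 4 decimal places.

P(¬H | E) ≈ 0.6502

Let H be the event that it will rain tomorrow. P(H) = 0.154, so P(¬H) = 0.846. With E the 'rain-predicted' result, P(E|H) = 0.721 and P(E|¬H) = 0.244.
P(E) = 0.721·0.154 + 0.244·0.846 = 0.11103 + 0.20642 = 0.31746.
By Bayes' theorem, P(H|E) = 0.11103 / 0.31746 = 0.3498. Hence P(¬H|E) = 1 − 0.3498 = 0.6502.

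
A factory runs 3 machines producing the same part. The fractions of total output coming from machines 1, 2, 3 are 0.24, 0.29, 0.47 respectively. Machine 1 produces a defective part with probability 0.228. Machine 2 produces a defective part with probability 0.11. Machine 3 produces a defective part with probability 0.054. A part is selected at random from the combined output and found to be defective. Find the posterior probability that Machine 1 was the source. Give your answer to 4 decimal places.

Posterior probability ≈ 0.4886

P(defective|M1) = 0.228; P(defective|M2) = 0.11; P(defective|M3) = 0.054.
Prior × likelihood for each source: 0.24·0.228=0.05472, 0.29·0.11=0.03190, 0.47·0.054=0.02538. Summing gives P(defective) = 0.11200.
P(Machine 1 | defective) = 0.05472 / 0.11200 = 0.4886.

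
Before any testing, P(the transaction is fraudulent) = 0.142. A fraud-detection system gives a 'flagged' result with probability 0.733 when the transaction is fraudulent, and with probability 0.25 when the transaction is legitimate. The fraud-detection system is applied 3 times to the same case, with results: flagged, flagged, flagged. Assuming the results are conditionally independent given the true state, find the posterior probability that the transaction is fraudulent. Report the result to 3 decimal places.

Posterior P(H) ≈ 0.807

Let H be the event that the transaction is fraudulent; start with P(H) = 0.142. P('flagged'|H) = 0.733, P('flagged'|¬H) = 0.25.
Update on result 1 ('flagged'): P(H) ← 0.733·0.1420 / (0.733·0.1420 + 0.25·0.8580) = 0.10409/0.31859 = 0.3267.
Update on result 2 ('flagged'): P(H) ← 0.733·0.3267 / (0.733·0.3267 + 0.25·0.6733) = 0.23948/0.40780 = 0.5872.
Update on result 3 ('flagged'): P(H) ← 0.733·0.5872 / (0.733·0.5872 + 0.25·0.4128) = 0.43045/0.53364 = 0.8066.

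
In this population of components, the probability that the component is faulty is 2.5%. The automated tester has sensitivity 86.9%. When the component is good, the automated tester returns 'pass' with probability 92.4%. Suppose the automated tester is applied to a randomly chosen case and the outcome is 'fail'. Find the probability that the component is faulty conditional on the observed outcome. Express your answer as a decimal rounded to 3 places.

Let H be the event that the component is faulty. P(H) = 0.025, so P(¬H) = 0.975. With E the 'fail' result, P(E|H) = 0.869 and P(E|¬H) = 0.076.
P(E) = 0.869·0.025 + 0.076·0.975 = 0.021725 + 0.074100 = 0.095825.
By Bayes' theorem, P(H|E) = 0.021725 / 0.095825 = 0.227.

P(H | E) ≈ 0.227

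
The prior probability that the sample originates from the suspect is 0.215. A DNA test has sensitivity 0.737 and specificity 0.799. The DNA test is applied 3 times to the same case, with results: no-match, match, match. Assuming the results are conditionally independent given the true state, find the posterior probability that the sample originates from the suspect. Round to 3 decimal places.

Let H be the event that the sample originates from the suspect; start with P(H) = 0.215. P('match'|H) = 0.737, P('match'|¬H) = 0.201.
Update on result 1 ('no-match'): P(H) ← 0.263·0.2150 / (0.263·0.2150 + 0.799·0.7850) = 0.056545/0.68376 = 0.0827.
Update on result 2 ('match'): P(H) ← 0.737·0.0827 / (0.737·0.0827 + 0.201·0.9173) = 0.060948/0.24533 = 0.2484.
Update on result 3 ('match'): P(H) ← 0.737·0.2484 / (0.737·0.2484 + 0.201·0.7516) = 0.18310/0.33416 = 0.5479.

Posterior P(H) ≈ 0.548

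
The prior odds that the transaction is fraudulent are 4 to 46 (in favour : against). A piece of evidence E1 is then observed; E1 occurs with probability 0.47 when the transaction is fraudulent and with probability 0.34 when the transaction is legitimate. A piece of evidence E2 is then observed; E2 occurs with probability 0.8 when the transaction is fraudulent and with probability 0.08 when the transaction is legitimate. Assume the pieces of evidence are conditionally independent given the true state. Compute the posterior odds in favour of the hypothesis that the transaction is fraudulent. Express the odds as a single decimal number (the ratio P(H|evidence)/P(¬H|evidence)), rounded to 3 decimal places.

Posterior odds ≈ 1.202

Prior odds = 4/46 = 0.086957. In log-odds, ln(0.086957) = -2.4423.
Add log likelihood ratios: ln(1.3824) + ln(10.000) = 2.6264.
Posterior log-odds = 0.18403, so posterior odds = exp(0.18403) = 1.2020.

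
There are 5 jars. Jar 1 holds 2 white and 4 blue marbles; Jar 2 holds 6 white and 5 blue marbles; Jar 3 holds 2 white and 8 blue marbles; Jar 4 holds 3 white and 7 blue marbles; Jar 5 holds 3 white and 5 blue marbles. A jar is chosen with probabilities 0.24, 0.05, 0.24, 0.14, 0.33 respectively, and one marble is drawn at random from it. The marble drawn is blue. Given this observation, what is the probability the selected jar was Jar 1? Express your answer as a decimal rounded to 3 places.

P(blue|Jar 1) = 0.6667; P(blue|Jar 2) = 0.4545; P(blue|Jar 3) = 0.8; P(blue|Jar 4) = 0.7; P(blue|Jar 5) = 0.625.
Prior × likelihood for each source: 0.24·0.6667=0.1600, 0.05·0.4545=0.02273, 0.24·0.8=0.1920, 0.14·0.7=0.09800, 0.33·0.625=0.2063. Summing gives P(blue) = 0.67898.
P(Jar 1 | blue) = 0.1600 / 0.67898 = 0.236.

Posterior probability ≈ 0.236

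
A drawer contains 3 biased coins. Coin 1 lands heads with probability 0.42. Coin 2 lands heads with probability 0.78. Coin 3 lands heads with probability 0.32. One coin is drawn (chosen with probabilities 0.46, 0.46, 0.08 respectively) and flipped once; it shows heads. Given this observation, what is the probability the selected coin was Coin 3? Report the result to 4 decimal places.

P(heads|C1) = 0.42; P(heads|C2) = 0.78; P(heads|C3) = 0.32.
Prior × likelihood for each source: 0.46·0.42=0.1932, 0.46·0.78=0.3588, 0.08·0.32=0.02560. Summing gives P(heads) = 0.57760.
P(Coin 3 | heads) = 0.02560 / 0.57760 = 0.0443.

Posterior probability ≈ 0.0443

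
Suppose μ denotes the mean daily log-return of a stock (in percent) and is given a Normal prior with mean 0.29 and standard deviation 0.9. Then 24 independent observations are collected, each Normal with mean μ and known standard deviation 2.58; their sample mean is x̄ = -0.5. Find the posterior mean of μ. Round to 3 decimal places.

Prior precision 1/τ₀² = 1/0.9² = 1.23457; data precision n/σ² = 24/2.58² = 3.60555.
Posterior precision = 1.23457 + 3.60555 = 4.84012.
Posterior mean = (1.23457·0.29 + 3.60555·-0.5) / 4.84012 = -0.298.

Posterior mean ≈ -0.298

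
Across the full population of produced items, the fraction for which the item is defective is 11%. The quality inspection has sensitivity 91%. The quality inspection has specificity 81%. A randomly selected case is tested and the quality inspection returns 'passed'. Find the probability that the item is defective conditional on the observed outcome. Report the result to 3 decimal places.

Let H be the event that the item is defective. P(H) = 0.11, so P(¬H) = 0.89. With E the 'passed' result, P(E|H) = 0.09 and P(E|¬H) = 0.81.
P(E) = 0.09·0.11 + 0.81·0.89 = 0.0099000 + 0.72090 = 0.73080.
By Bayes' theorem, P(H|E) = 0.0099000 / 0.73080 = 0.014.

P(H | E) ≈ 0.014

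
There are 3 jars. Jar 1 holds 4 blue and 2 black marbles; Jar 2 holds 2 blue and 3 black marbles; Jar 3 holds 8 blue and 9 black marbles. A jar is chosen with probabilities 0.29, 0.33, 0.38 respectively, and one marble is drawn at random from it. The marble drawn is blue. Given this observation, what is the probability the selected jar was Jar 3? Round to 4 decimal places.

Tabulate prior·likelihood by source: [1] prior 0.29, lik 0.6667, product 0.1933; [2] prior 0.33, lik 0.4, product 0.1320; [3] prior 0.38, lik 0.4706, product 0.1788.
Normalizing constant = 0.50416; the posterior for Jar 3 is its product over the sum, 0.1788/0.50416 = 0.3547.

Posterior probability ≈ 0.3547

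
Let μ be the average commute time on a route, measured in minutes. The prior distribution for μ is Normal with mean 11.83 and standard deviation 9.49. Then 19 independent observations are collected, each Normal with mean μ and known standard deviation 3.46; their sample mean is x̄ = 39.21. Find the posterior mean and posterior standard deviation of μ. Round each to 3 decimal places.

Posterior mean ≈ 39.020; posterior SD ≈ 0.791

Prior precision 1/τ₀² = 1/9.49² = 0.0111037; data precision n/σ² = 19/3.46² = 1.58709.
Posterior precision = 0.0111037 + 1.58709 = 1.59819, giving posterior SD = 1/√1.59819 = 0.791.
Posterior mean = (0.0111037·11.83 + 1.58709·39.21) / 1.59819 = 39.020.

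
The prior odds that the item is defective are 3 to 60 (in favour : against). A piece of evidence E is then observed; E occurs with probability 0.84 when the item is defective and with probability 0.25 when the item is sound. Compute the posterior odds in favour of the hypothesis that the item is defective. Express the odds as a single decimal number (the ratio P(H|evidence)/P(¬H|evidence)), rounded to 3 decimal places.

Prior odds = 3/60 = 0.050000.
Likelihood ratio for E = 0.84/0.25 = 3.3600.
Posterior odds = prior odds × LR = 0.16800.

Posterior odds ≈ 0.168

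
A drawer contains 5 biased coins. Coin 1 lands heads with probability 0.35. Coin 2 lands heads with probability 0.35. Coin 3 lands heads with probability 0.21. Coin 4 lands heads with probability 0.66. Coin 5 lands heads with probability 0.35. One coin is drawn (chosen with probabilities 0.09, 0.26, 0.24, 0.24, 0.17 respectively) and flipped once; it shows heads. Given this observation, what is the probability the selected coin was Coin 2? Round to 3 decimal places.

P(heads|C1) = 0.35; P(heads|C2) = 0.35; P(heads|C3) = 0.21; P(heads|C4) = 0.66; P(heads|C5) = 0.35.
Prior × likelihood for each source: 0.09·0.35=0.03150, 0.26·0.35=0.09100, 0.24·0.21=0.05040, 0.24·0.66=0.1584, 0.17·0.35=0.05950. Summing gives P(heads) = 0.39080.
P(Coin 2 | heads) = 0.09100 / 0.39080 = 0.233.

Posterior probability ≈ 0.233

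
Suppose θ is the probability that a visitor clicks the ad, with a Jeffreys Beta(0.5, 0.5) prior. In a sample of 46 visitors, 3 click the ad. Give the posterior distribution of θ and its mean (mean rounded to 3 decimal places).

Posterior: Beta(3.5, 43.5); mean ≈ 0.074

Observing 3 successes and 43 failures updates Beta(0.5, 0.5) by adding the success and failure counts to the two shape parameters: α = 0.5+3 = 3.5, β = 0.5+43 = 43.5.
E[θ | data] = 3.5/(3.5+43.5) = 0.074.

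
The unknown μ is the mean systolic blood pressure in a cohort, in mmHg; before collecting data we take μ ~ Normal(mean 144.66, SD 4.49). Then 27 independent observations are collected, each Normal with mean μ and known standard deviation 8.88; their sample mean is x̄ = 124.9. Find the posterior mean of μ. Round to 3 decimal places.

Posterior mean ≈ 127.400

With known σ, the Normal prior is conjugate. Weight on the data is w = (n/σ²)/(n/σ² + 1/τ₀²) = 0.342403/(0.342403+0.0496029) = 0.87346.
Posterior mean = w·x̄ + (1−w)·μ₀ = 0.87346·124.9 + 0.12654·144.66 = 127.400.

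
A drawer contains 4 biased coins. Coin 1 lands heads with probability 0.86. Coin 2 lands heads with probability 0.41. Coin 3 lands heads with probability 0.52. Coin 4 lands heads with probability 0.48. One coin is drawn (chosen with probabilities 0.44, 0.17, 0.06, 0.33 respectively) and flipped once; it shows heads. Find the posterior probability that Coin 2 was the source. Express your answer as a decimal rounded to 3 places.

Posterior probability ≈ 0.109

P(heads|C1) = 0.86; P(heads|C2) = 0.41; P(heads|C3) = 0.52; P(heads|C4) = 0.48.
Prior × likelihood for each source: 0.44·0.86=0.3784, 0.17·0.41=0.06970, 0.06·0.52=0.03120, 0.33·0.48=0.1584. Summing gives P(heads) = 0.63770.
P(Coin 2 | heads) = 0.06970 / 0.63770 = 0.109.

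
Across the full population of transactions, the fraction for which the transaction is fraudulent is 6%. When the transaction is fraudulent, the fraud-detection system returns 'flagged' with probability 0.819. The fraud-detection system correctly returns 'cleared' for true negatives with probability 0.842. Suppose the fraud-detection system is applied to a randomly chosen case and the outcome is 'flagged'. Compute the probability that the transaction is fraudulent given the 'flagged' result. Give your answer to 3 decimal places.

P(H | E) ≈ 0.249

Let H be the event that the transaction is fraudulent. P(H) = 0.06, so P(¬H) = 0.94. With E the 'flagged' result, P(E|H) = 0.819 and P(E|¬H) = 0.158.
P(E) = 0.819·0.06 + 0.158·0.94 = 0.049140 + 0.14852 = 0.19766.
By Bayes' theorem, P(H|E) = 0.049140 / 0.19766 = 0.249.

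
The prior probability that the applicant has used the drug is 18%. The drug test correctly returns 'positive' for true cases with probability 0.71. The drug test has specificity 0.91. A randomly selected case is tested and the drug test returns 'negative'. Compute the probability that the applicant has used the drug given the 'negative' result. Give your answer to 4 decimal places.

Let H be the event that the applicant has used the drug. P(H) = 0.18, so P(¬H) = 0.82. With E the 'negative' result, P(E|H) = 0.29 and P(E|¬H) = 0.91.
P(E) = 0.29·0.18 + 0.91·0.82 = 0.052200 + 0.74620 = 0.79840.
By Bayes' theorem, P(H|E) = 0.052200 / 0.79840 = 0.0654.

P(H | E) ≈ 0.0654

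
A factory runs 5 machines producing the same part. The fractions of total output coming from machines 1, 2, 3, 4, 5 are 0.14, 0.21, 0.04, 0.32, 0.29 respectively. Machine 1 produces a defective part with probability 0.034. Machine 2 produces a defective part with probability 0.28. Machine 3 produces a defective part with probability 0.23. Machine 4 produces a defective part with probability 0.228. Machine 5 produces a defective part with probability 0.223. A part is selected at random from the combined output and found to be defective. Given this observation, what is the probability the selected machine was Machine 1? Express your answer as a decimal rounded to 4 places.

Tabulate prior·likelihood by source: [1] prior 0.14, lik 0.034, product 0.004760; [2] prior 0.21, lik 0.28, product 0.05880; [3] prior 0.04, lik 0.23, product 0.009200; [4] prior 0.32, lik 0.228, product 0.07296; [5] prior 0.29, lik 0.223, product 0.06467.
Normalizing constant = 0.21039; the posterior for Machine 1 is its product over the sum, 0.004760/0.21039 = 0.0226.

Posterior probability ≈ 0.0226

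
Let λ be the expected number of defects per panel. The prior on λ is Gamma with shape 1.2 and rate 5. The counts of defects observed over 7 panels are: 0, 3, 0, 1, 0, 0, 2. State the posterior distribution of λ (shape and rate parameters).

The Poisson likelihood adds the total count to the shape and the number of exposure periods to the rate. Here ∑xᵢ = 6 and n = 7, so shape 1.2→7.2 and rate 5→12.

Posterior: Gamma(shape=7.2, rate=12)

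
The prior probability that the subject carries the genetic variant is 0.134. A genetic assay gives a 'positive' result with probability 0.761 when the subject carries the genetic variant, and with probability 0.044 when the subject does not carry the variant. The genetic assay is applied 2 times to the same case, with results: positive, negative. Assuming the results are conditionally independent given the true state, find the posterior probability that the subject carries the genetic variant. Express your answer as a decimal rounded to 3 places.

With H the event that the subject carries the genetic variant, the joint likelihood of the observed sequence is P(data|H) = 0.761·0.239 = 0.18188 and P(data|¬H) = 0.044·0.956 = 0.042064.
Bayes: P(H|data) = 0.134·0.18188 / (0.134·0.18188 + 0.866·0.042064) = 0.024372/0.060799 = 0.4009.

Posterior P(H) ≈ 0.401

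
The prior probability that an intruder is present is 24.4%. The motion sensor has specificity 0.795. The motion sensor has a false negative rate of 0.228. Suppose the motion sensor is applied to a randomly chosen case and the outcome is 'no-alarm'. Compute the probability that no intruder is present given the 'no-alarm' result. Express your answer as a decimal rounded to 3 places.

P(¬H | E) ≈ 0.915

Write H for 'an intruder is present'. Prior odds H:¬H = 0.244/0.756 = 0.32275. For the 'no-alarm' outcome, the likelihood ratio is 0.228/0.795 = 0.28679.
Posterior odds = 0.32275 × 0.28679 = 0.092563, so P(H|E) = 0.092563/(1+0.092563) = 0.085. Then P(¬H|E) = 1 − 0.085 = 0.915.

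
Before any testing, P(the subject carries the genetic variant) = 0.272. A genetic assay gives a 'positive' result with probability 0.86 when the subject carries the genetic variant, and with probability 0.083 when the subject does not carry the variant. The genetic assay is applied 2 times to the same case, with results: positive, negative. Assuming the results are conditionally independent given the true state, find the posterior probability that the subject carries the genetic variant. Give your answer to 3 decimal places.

Let H be the event that the subject carries the genetic variant; start with P(H) = 0.272. P('positive'|H) = 0.86, P('positive'|¬H) = 0.083.
Update on result 1 ('positive'): P(H) ← 0.86·0.2720 / (0.86·0.2720 + 0.083·0.7280) = 0.23392/0.29434 = 0.7947.
Update on result 2 ('negative'): P(H) ← 0.14·0.7947 / (0.14·0.7947 + 0.917·0.2053) = 0.11126/0.29951 = 0.3715.

Posterior P(H) ≈ 0.371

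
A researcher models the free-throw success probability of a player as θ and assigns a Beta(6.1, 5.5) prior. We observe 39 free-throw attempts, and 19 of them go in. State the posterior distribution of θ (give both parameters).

Posterior: Beta(25.1, 25.5)

The binomial likelihood is conjugate to the Beta prior: with 19 successes and 20 failures, the posterior is Beta(6.1+19, 5.5+20) = Beta(25.1, 25.5).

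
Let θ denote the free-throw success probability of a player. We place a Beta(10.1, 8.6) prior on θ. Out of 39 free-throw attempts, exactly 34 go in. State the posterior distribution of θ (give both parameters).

Posterior: Beta(44.1, 13.6)

The binomial likelihood is conjugate to the Beta prior: with 34 successes and 5 failures, the posterior is Beta(10.1+34, 8.6+5) = Beta(44.1, 13.6).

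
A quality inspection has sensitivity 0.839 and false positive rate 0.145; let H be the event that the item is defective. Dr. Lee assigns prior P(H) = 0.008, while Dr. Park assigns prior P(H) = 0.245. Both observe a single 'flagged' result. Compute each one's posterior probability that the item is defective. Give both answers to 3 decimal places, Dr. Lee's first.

P('+'|H) = 0.839, P('+'|¬H) = 0.145.
Dr. Lee: numerator 0.839·0.008 = 0.0067120; evidence = 0.0067120+0.145·0.992 = 0.15055; posterior = 0.045.
Dr. Park: numerator 0.839·0.245 = 0.20555; evidence = 0.20555+0.145·0.755 = 0.31503; posterior = 0.652.

Dr. Lee: 0.045; Dr. Park: 0.652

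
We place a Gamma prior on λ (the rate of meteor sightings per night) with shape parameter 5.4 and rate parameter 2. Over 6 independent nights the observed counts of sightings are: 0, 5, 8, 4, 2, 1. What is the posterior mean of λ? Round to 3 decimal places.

The Poisson likelihood adds the total count to the shape and the number of exposure periods to the rate. Here ∑xᵢ = 20 and n = 6, so shape 5.4→25.4 and rate 2→8.
Posterior mean = shape/rate = 25.4/8 = 3.175.

Posterior mean ≈ 3.175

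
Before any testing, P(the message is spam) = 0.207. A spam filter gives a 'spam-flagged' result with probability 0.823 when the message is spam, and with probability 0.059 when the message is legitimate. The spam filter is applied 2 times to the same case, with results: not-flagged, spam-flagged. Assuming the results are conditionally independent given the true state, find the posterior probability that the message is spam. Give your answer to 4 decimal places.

Let H be the event that the message is spam; start with P(H) = 0.207. P('spam-flagged'|H) = 0.823, P('spam-flagged'|¬H) = 0.059.
Update on result 1 ('not-flagged'): P(H) ← 0.177·0.2070 / (0.177·0.2070 + 0.941·0.7930) = 0.036639/0.78285 = 0.0468.
Update on result 2 ('spam-flagged'): P(H) ← 0.823·0.0468 / (0.823·0.0468 + 0.059·0.9532) = 0.038518/0.094757 = 0.4065.

Posterior P(H) ≈ 0.4065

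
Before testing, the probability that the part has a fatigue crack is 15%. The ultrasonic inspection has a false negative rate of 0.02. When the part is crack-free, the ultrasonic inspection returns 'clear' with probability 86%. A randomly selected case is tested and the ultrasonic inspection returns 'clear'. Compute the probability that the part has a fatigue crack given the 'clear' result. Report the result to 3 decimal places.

P(H | E) ≈ 0.004

Let H be the event that the part has a fatigue crack. P(H) = 0.15, so P(¬H) = 0.85. With E the 'clear' result, P(E|H) = 0.02 and P(E|¬H) = 0.86.
P(E) = 0.02·0.15 + 0.86·0.85 = 0.0030000 + 0.73100 = 0.73400.
By Bayes' theorem, P(H|E) = 0.0030000 / 0.73400 = 0.004.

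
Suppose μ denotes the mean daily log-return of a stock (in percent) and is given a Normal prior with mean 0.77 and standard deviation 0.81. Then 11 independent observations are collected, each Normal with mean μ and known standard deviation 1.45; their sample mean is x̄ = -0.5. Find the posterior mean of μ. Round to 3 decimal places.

Posterior mean ≈ -0.213

With known σ, the Normal prior is conjugate. Weight on the data is w = (n/σ²)/(n/σ² + 1/τ₀²) = 5.23187/(5.23187+1.52416) = 0.77440.
Posterior mean = w·x̄ + (1−w)·μ₀ = 0.77440·-0.5 + 0.22560·0.77 = -0.213.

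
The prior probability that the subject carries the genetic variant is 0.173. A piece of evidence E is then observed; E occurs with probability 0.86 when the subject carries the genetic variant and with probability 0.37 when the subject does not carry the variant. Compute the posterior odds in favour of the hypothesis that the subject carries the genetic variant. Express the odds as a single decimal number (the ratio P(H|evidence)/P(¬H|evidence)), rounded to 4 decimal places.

Posterior odds ≈ 0.4862

Prior odds = 0.173/(1−0.173) = 0.20919. In log-odds, ln(0.20919) = -1.5645.
Add log likelihood ratio: ln(2.3243) = 0.84343.
Posterior log-odds = -0.72108, so posterior odds = exp(-0.72108) = 0.48623.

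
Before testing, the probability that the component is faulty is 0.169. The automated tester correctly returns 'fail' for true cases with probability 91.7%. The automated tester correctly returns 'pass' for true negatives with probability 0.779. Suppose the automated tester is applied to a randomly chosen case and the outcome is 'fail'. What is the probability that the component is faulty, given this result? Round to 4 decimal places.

P(H | E) ≈ 0.4577

Write H for 'the component is faulty'. Prior odds H:¬H = 0.169/0.831 = 0.20337. For the 'fail' outcome, the likelihood ratio is 0.917/0.221 = 4.1493.
Posterior odds = 0.20337 × 4.1493 = 0.84385, so P(H|E) = 0.84385/(1+0.84385) = 0.4577.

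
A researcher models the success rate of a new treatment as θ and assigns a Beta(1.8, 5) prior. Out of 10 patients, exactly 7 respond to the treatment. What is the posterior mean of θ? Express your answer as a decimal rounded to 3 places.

Posterior mean ≈ 0.524

The binomial likelihood is conjugate to the Beta prior: with 7 successes and 3 failures, the posterior is Beta(1.8+7, 5+3) = Beta(8.8, 8).
E[θ | data] = 8.8/(8.8+8) = 0.524.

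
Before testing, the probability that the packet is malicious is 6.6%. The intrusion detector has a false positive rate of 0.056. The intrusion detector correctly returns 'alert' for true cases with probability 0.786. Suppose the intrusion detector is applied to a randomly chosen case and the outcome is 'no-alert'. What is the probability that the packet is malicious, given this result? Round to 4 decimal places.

P(H | E) ≈ 0.0158

Let H be the event that the packet is malicious. P(H) = 0.066, so P(¬H) = 0.934. With E the 'no-alert' result, P(E|H) = 0.214 and P(E|¬H) = 0.944.
P(E) = 0.214·0.066 + 0.944·0.934 = 0.014124 + 0.88170 = 0.89582.
By Bayes' theorem, P(H|E) = 0.014124 / 0.89582 = 0.0158.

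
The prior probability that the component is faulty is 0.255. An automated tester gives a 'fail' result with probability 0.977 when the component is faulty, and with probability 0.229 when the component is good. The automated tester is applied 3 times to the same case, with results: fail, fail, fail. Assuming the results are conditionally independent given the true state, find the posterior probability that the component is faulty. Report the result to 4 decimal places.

Let H be the event that the component is faulty; start with P(H) = 0.255. P('fail'|H) = 0.977, P('fail'|¬H) = 0.229.
Update on result 1 ('fail'): P(H) ← 0.977·0.2550 / (0.977·0.2550 + 0.229·0.7450) = 0.24913/0.41974 = 0.5935.
Update on result 2 ('fail'): P(H) ← 0.977·0.5935 / (0.977·0.5935 + 0.229·0.4065) = 0.57989/0.67297 = 0.8617.
Update on result 3 ('fail'): P(H) ← 0.977·0.8617 / (0.977·0.8617 + 0.229·0.1383) = 0.84187/0.87355 = 0.9637.

Posterior P(H) ≈ 0.9637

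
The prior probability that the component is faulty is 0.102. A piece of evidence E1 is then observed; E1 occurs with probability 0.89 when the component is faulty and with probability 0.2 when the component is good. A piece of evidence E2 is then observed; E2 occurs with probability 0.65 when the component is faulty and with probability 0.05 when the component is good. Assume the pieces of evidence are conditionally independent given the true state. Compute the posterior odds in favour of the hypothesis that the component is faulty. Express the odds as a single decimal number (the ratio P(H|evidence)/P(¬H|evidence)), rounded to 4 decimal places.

Prior odds = 0.102/(1−0.102) = 0.11359. In log-odds, ln(0.11359) = -2.1752.
Add log likelihood ratios: ln(4.4500) + ln(13.000) = 4.0579.
Posterior log-odds = 1.8827, so posterior odds = exp(1.8827) = 6.5709.

Posterior odds ≈ 6.5709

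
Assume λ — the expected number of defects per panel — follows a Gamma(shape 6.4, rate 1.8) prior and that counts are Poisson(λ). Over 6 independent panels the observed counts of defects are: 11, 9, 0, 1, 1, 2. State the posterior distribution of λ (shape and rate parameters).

Total count ∑xᵢ = 24 over n = 6 panels.
Gamma is conjugate to the Poisson likelihood: posterior is Gamma(shape = 6.4+24 = 30.4, rate = 1.8+6 = 7.8).

Posterior: Gamma(shape=30.4, rate=7.8)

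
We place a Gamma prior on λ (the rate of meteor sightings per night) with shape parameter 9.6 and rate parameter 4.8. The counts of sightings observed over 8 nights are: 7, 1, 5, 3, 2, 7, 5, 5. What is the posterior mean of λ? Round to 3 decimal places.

Posterior mean ≈ 3.484

The Poisson likelihood adds the total count to the shape and the number of exposure periods to the rate. Here ∑xᵢ = 35 and n = 8, so shape 9.6→44.6 and rate 4.8→12.8.
E[λ | data] = 44.6/12.8 = 3.484.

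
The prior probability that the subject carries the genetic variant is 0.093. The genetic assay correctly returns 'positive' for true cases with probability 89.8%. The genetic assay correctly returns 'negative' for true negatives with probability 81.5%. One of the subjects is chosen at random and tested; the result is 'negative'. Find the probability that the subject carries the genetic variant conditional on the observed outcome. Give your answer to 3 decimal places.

P(H | E) ≈ 0.013

Write H for 'the subject carries the genetic variant'. Prior odds H:¬H = 0.093/0.907 = 0.10254. For the 'negative' outcome, the likelihood ratio is 0.102/0.815 = 0.12515.
Posterior odds = 0.10254 × 0.12515 = 0.012833, so P(H|E) = 0.012833/(1+0.012833) = 0.013.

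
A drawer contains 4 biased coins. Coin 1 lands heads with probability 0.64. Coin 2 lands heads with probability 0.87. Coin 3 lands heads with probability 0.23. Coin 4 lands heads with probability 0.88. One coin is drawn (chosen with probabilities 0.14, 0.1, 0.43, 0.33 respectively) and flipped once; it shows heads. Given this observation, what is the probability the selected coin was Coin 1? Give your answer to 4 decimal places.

Posterior probability ≈ 0.1583

Tabulate prior·likelihood by source: [1] prior 0.14, lik 0.64, product 0.08960; [2] prior 0.1, lik 0.87, product 0.08700; [3] prior 0.43, lik 0.23, product 0.09890; [4] prior 0.33, lik 0.88, product 0.2904.
Normalizing constant = 0.56590; the posterior for Coin 1 is its product over the sum, 0.08960/0.56590 = 0.1583.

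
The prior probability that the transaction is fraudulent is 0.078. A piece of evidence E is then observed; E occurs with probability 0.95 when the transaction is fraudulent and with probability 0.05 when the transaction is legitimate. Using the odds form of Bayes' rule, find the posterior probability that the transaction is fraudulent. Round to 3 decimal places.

Prior odds = 0.078/(1−0.078) = 0.084599.
Likelihood ratio for E = 0.95/0.05 = 19.000.
Posterior odds = prior odds × LR = 1.6074.
Posterior probability = odds/(1+odds) = 1.6074/2.6074 = 0.616.

Posterior probability ≈ 0.616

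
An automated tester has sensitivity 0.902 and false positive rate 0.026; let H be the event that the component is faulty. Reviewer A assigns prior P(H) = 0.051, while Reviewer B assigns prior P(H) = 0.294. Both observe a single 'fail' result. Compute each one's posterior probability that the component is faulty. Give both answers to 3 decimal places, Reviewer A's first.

Reviewer A: 0.651; Reviewer B: 0.935

The likelihood ratio for a 'fail' result is 0.902/0.026 = 34.692.
Reviewer A: prior odds 0.051/0.949 = 0.053741; posterior odds 1.8644; posterior probability 0.651.
Reviewer B: prior odds 0.294/0.706 = 0.41643; posterior odds 14.447; posterior probability 0.935.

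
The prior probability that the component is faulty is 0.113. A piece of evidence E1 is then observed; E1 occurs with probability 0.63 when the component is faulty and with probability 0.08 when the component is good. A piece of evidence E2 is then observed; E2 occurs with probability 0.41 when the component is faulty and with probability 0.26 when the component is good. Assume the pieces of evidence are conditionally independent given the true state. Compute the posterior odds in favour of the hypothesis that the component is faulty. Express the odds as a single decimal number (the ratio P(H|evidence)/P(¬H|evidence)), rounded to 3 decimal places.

Posterior odds ≈ 1.582

Prior odds = 0.113/(1−0.113) = 0.12740.
Likelihood ratio for E1 = 0.63/0.08 = 7.8750.
Likelihood ratio for E2 = 0.41/0.26 = 1.5769.
Posterior odds = prior odds × LR₁ × LR₂ = 1.5820.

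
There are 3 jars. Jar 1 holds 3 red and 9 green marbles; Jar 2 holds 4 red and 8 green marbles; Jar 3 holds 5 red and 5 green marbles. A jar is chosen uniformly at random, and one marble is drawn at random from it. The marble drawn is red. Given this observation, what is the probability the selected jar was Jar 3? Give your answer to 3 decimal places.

Posterior probability ≈ 0.462

P(red|Jar 1) = 0.25; P(red|Jar 2) = 0.3333; P(red|Jar 3) = 0.5.
Prior × likelihood for each source: 0.333333·0.25=0.08333, 0.333333·0.3333=0.1111, 0.333333·0.5=0.1667. Summing gives P(red) = 0.36111.
P(Jar 3 | red) = 0.1667 / 0.36111 = 0.462.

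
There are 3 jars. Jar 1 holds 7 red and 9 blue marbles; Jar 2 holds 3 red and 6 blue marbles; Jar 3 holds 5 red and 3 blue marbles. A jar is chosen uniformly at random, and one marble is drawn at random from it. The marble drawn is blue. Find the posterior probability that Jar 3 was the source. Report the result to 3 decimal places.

Posterior probability ≈ 0.234

P(blue|Jar 1) = 0.5625; P(blue|Jar 2) = 0.6667; P(blue|Jar 3) = 0.375.
Prior × likelihood for each source: 0.333333·0.5625=0.1875, 0.333333·0.6667=0.2222, 0.333333·0.375=0.1250. Summing gives P(blue) = 0.53472.
P(Jar 3 | blue) = 0.1250 / 0.53472 = 0.234.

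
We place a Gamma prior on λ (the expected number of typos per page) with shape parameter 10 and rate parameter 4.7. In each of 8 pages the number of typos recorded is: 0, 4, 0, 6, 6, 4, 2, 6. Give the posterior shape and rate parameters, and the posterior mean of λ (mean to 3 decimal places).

Posterior: Gamma(shape=38, rate=12.7); mean ≈ 2.992

Total count ∑xᵢ = 28 over n = 8 pages.
Gamma is conjugate to the Poisson likelihood: posterior is Gamma(shape = 10+28 = 38, rate = 4.7+8 = 12.7).
Posterior mean = shape/rate = 38/12.7 = 2.992.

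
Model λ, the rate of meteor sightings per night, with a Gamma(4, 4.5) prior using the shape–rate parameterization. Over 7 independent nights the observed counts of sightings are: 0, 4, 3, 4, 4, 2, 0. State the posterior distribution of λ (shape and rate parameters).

The Poisson likelihood adds the total count to the shape and the number of exposure periods to the rate. Here ∑xᵢ = 17 and n = 7, so shape 4→21 and rate 4.5→11.5.

Posterior: Gamma(shape=21, rate=11.5)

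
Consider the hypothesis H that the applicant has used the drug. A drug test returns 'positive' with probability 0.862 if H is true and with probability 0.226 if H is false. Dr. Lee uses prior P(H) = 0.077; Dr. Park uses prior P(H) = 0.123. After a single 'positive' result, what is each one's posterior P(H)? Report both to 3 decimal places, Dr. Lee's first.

Dr. Lee: 0.241; Dr. Park: 0.349

The likelihood ratio for a 'positive' result is 0.862/0.226 = 3.8142.
Dr. Lee: prior odds 0.077/0.923 = 0.083424; posterior odds 0.31819; posterior probability 0.241.
Dr. Park: prior odds 0.123/0.877 = 0.14025; posterior odds 0.53494; posterior probability 0.349.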